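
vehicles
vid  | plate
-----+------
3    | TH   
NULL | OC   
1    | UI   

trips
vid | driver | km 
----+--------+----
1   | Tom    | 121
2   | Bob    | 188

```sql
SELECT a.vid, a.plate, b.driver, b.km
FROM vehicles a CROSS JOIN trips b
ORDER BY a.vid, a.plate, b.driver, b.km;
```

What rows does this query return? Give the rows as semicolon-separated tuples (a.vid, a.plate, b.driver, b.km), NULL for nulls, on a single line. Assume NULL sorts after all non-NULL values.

CROSS JOIN pairs every row of `vehicles` with every row of `trips`: 3 × 2 = 6 rows.

(1, UI, Bob, 188); (1, UI, Tom, 121); (3, TH, Bob, 188); (3, TH, Tom, 121); (NULL, OC, Bob, 188); (NULL, OC, Tom, 121)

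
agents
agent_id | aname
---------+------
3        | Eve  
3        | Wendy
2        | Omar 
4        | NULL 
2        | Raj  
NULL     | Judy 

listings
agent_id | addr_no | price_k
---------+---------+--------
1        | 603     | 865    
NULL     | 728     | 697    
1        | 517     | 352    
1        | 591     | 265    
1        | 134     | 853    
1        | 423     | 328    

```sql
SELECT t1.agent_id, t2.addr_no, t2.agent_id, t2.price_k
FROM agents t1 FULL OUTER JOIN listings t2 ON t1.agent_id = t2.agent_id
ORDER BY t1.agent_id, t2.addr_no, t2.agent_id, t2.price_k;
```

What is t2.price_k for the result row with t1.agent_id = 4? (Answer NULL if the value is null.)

FULL OUTER JOIN keeps every row from both sides; unmatched rows get NULL for the other side's columns.
Matching on t1.agent_id = t2.agent_id. A NULL in a compared column never satisfies the condition.
- agent_id=3: no t2 row matches, row kept with t2 columns NULL.
- agent_id=3: no t2 row matches, row kept with t2 columns NULL.
- agent_id=2: no t2 row matches, row kept with t2 columns NULL.
- agent_id=4: no t2 row matches, row kept with t2 columns NULL.
- agent_id=2: no t2 row matches, row kept with t2 columns NULL.
- agent_id=NULL: no t2 row matches, row kept with t2 columns NULL.
- plus 6 unmatched t2 row(s), each kept with NULL t1 columns.

NULL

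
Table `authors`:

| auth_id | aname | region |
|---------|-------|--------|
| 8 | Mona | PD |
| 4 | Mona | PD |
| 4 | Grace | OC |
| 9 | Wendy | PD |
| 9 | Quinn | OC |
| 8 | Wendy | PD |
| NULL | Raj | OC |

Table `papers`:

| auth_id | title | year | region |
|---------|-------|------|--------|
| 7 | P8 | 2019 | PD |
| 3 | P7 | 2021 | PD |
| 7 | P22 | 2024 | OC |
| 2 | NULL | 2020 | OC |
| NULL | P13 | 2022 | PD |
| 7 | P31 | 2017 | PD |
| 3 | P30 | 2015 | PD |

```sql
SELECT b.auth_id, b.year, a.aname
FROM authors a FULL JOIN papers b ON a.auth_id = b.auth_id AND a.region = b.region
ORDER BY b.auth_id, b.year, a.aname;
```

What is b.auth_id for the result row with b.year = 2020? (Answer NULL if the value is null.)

2

FULL OUTER JOIN keeps every row from both sides; unmatched rows get NULL for the other side's columns.
Matching on a.auth_id = b.auth_id AND a.region = b.region. A NULL in a compared column never satisfies the condition.
- a (auth_id=8, region=PD) has no partner → padded with NULL.
- a (auth_id=4, region=PD) has no partner → padded with NULL.
- a (auth_id=4, region=OC) has no partner → padded with NULL.
- a (auth_id=9, region=PD) has no partner → padded with NULL.
- a (auth_id=9, region=OC) has no partner → padded with NULL.
- a (auth_id=8, region=PD) has no partner → padded with NULL.
- a (auth_id=NULL, region=OC) has no partner → padded with NULL.
- 7 row(s) from b found no a partner → padded with NULL.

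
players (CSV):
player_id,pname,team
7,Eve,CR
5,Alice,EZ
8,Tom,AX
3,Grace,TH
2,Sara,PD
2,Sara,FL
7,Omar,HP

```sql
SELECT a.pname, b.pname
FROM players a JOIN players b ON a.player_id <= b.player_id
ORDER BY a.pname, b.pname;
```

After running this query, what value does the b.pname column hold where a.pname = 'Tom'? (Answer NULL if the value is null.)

INNER JOIN keeps only pairs where the ON condition holds.
Matching on a.player_id <= b.player_id.
- player_id=7: 3 matching b row(s), so 3 row(s) emitted.
- player_id=5: 4 matching b row(s), so 4 row(s) emitted.
- player_id=8: 1 matching b row(s), so 1 row(s) emitted.
- player_id=3: 5 matching b row(s), so 5 row(s) emitted.
- player_id=2: 7 matching b row(s), so 7 row(s) emitted.
- player_id=2: 7 matching b row(s), so 7 row(s) emitted.
- player_id=7: 3 matching b row(s), so 3 row(s) emitted.

Tom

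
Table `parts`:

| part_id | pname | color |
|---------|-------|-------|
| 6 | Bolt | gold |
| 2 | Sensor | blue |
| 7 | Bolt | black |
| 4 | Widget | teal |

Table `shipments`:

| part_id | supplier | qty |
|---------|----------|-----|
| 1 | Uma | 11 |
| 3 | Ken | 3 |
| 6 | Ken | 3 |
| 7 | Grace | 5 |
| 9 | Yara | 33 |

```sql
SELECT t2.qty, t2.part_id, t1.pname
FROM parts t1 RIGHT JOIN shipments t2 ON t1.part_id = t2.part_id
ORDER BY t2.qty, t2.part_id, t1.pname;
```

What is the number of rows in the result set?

RIGHT JOIN keeps every row from `shipments`; unmatched rows get NULL for `parts`'s columns.
Matching on t1.part_id = t2.part_id.
- part_id=6: 1 matching t2 row(s), so 1 row(s) emitted.
- part_id=2: no matching t2 row.
- part_id=7: 1 matching t2 row(s), so 1 row(s) emitted.
- part_id=4: no matching t2 row.
- 3 t2 row(s) had no t1 match → kept, t1 columns NULL.
Total: 2 matched + 3 padded = 5 rows.

5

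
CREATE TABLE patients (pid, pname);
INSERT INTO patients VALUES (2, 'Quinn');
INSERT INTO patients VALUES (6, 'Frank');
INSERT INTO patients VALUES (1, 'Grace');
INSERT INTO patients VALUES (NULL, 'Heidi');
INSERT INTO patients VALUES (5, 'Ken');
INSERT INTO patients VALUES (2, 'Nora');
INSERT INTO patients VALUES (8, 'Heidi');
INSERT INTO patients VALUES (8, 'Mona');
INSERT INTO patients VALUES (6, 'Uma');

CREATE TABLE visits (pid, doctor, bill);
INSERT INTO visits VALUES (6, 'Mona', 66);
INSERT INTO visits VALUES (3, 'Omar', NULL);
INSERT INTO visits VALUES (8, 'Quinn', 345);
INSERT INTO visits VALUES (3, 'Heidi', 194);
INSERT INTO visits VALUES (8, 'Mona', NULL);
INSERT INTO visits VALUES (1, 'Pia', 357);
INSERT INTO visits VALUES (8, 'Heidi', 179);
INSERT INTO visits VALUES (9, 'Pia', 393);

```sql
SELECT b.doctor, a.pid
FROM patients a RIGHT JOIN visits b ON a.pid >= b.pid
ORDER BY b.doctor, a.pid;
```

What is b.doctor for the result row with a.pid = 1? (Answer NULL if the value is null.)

Pia

RIGHT JOIN keeps every row from `visits`; unmatched rows get NULL for `patients`'s columns.
Matching on a.pid >= b.pid. A NULL in a compared column never satisfies the condition.
Matched pairs: 28; unmatched b rows kept: 1.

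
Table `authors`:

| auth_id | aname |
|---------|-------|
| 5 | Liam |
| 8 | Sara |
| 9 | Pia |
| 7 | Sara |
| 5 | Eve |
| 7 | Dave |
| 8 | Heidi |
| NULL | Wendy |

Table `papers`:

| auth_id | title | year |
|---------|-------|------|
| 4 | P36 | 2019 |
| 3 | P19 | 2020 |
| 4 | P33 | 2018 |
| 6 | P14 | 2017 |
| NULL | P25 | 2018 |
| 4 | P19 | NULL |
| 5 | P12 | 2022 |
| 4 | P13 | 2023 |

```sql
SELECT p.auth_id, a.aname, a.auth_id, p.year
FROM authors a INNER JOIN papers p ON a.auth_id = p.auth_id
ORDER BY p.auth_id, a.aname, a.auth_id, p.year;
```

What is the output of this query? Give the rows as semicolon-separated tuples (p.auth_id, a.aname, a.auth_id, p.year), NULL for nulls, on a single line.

(5, Eve, 5, 2022); (5, Liam, 5, 2022)

INNER JOIN keeps only pairs where the ON condition holds.
Matching on a.auth_id = p.auth_id. A NULL in a compared column never satisfies the condition.
- a row (auth_id=5): matches 1 p row(s) → 1 output row(s).
- a row (auth_id=8): no match → dropped.
- a row (auth_id=9): no match → dropped.
- a row (auth_id=7): no match → dropped.
- a row (auth_id=5): matches 1 p row(s) → 1 output row(s).
- a row (auth_id=7): no match → dropped.
- a row (auth_id=8): no match → dropped.
- a row (auth_id=NULL): no match → dropped.
After projecting and ordering:
p.auth_id | a.aname | a.auth_id | p.year
5 | Eve | 5 | 2022
5 | Liam | 5 | 2022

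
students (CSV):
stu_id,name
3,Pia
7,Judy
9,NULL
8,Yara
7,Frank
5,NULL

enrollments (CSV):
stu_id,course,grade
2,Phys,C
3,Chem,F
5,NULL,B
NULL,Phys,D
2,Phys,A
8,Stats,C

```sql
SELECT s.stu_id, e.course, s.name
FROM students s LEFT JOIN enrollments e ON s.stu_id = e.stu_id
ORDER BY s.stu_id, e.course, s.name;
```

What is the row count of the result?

6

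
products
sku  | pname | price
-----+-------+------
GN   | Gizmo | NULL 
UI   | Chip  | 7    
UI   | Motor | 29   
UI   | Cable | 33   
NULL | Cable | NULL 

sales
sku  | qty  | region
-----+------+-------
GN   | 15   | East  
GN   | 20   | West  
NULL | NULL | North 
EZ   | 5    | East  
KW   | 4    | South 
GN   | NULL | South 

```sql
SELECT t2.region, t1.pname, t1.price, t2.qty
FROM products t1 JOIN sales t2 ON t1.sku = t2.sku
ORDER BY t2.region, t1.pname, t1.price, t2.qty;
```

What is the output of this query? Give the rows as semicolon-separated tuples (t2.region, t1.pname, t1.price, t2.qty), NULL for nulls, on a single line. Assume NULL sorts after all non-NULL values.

INNER JOIN keeps only pairs where the ON condition holds.
Matching on t1.sku = t2.sku. A NULL in a compared column never satisfies the condition.
Matched pairs: 3.

(East, Gizmo, NULL, 15); (South, Gizmo, NULL, NULL); (West, Gizmo, NULL, 20)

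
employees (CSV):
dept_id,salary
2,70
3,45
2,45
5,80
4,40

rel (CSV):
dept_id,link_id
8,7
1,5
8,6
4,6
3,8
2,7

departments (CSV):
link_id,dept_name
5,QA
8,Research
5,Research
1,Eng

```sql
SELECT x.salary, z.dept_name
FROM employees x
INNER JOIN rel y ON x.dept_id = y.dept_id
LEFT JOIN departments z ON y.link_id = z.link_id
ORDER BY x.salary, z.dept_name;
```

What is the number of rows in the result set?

4

Evaluate left to right. First `employees x INNER JOIN rel y` on dept_id: 4 row(s).
Then LEFT JOIN `departments z` on link_id: each of those 4 rows is kept; rows whose y.link_id has no match in z get NULL for z's columns.
Result: 4 row(s).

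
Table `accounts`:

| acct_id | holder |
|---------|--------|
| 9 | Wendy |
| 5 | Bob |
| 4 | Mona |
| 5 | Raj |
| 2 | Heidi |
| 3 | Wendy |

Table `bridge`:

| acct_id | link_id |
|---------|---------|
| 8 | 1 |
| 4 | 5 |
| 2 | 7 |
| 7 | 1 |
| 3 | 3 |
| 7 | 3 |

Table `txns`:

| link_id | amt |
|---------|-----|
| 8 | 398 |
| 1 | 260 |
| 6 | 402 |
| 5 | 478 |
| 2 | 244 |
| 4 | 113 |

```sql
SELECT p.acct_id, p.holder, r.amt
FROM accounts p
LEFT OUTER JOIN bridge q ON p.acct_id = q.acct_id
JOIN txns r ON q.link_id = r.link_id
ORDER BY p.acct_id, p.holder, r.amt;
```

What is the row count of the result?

1

Evaluate left to right. First `accounts p LEFT JOIN bridge q` on acct_id: 6 row(s).
Then INNER JOIN `txns r` on link_id: keep only rows whose q.link_id appears in r.
Result: 1 row(s).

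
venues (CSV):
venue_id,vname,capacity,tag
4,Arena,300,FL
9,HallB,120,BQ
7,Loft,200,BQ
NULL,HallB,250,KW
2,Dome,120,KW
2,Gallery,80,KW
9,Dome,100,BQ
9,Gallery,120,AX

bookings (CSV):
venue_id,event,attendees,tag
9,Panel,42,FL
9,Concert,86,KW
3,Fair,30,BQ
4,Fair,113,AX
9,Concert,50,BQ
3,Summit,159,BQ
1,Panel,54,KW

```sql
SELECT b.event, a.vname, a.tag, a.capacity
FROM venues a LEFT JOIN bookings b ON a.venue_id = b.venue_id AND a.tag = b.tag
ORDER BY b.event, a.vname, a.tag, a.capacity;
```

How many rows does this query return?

8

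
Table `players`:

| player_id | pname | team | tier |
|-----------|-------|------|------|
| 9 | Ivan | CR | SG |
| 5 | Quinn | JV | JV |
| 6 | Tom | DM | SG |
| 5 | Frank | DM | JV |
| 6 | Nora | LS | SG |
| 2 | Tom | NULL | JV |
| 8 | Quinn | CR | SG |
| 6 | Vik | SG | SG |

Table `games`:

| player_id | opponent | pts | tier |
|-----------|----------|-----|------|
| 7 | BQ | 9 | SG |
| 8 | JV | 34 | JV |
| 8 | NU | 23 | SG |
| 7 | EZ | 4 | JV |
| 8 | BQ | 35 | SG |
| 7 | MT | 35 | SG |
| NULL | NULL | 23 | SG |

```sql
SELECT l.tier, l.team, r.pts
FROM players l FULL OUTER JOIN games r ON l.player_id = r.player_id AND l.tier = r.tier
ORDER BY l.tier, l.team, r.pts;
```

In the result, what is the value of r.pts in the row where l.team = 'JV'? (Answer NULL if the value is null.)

FULL OUTER JOIN keeps every row from both sides; unmatched rows get NULL for the other side's columns.
Matching on l.player_id = r.player_id AND l.tier = r.tier. A NULL in a compared column never satisfies the condition.
Matched pairs: 2; unmatched l rows kept: 7; unmatched r rows kept: 5.

NULL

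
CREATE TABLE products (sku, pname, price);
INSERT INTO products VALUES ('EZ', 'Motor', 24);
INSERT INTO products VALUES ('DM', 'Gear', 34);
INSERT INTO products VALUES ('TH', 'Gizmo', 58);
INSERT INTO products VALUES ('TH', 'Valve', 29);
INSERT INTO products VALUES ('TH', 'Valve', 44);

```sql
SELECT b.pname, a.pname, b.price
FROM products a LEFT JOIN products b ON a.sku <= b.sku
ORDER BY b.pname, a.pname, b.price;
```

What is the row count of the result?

18

LEFT JOIN keeps every row from `products a`; unmatched rows get NULL for `products b`'s columns.
Matching on a.sku <= b.sku.
Matched pairs: 18; unmatched a rows kept: 0.
Total: 18 rows.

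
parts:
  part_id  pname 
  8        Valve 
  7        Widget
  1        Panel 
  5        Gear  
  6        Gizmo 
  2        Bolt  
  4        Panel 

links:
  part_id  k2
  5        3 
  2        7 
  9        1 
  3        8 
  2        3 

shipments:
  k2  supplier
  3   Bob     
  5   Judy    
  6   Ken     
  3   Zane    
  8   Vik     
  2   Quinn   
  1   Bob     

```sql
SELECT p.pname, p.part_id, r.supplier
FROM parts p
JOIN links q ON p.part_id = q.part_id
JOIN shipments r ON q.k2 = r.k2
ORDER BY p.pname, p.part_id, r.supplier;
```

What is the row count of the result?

Evaluate left to right. First `parts p INNER JOIN links q` on part_id: 3 row(s).
Then INNER JOIN `shipments r` on k2: keep only rows whose q.k2 appears in r.
Result: 4 row(s).

4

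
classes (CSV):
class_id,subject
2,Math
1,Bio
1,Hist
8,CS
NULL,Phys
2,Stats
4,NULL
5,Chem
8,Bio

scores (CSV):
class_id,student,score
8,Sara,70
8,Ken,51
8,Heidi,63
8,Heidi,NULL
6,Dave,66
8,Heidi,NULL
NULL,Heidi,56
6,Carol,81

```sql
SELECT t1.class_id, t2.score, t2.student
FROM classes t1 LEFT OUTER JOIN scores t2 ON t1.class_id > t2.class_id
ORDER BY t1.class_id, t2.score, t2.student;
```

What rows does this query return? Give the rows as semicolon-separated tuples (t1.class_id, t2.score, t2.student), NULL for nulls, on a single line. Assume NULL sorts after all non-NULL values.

(1, NULL, NULL); (1, NULL, NULL); (2, NULL, NULL); (2, NULL, NULL); (4, NULL, NULL); (5, NULL, NULL); (8, 66, Dave); (8, 66, Dave); (8, 81, Carol); (8, 81, Carol); (NULL, NULL, NULL)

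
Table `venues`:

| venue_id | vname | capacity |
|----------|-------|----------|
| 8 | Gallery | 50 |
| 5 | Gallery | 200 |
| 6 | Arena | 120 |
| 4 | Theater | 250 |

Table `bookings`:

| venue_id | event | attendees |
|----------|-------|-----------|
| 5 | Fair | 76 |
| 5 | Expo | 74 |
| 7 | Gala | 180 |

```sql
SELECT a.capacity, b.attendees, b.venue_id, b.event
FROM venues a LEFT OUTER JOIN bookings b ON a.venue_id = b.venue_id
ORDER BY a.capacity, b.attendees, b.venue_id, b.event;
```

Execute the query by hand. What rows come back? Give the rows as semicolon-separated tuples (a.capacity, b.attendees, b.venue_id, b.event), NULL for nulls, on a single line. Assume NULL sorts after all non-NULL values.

LEFT JOIN keeps every row from `venues`; unmatched rows get NULL for `bookings`'s columns.
Matching on a.venue_id = b.venue_id.
- a (venue_id=8) has no partner → padded with NULL.
- a (venue_id=5) pairs with 2 row(s) of b.
- a (venue_id=6) has no partner → padded with NULL.
- a (venue_id=4) has no partner → padded with NULL.
After projecting and ordering:
a.capacity | b.attendees | b.venue_id | b.event
50 | NULL | NULL | NULL
120 | NULL | NULL | NULL
200 | 74 | 5 | Expo
200 | 76 | 5 | Fair
250 | NULL | NULL | NULL

(50, NULL, NULL, NULL); (120, NULL, NULL, NULL); (200, 74, 5, Expo); (200, 76, 5, Fair); (250, NULL, NULL, NULL)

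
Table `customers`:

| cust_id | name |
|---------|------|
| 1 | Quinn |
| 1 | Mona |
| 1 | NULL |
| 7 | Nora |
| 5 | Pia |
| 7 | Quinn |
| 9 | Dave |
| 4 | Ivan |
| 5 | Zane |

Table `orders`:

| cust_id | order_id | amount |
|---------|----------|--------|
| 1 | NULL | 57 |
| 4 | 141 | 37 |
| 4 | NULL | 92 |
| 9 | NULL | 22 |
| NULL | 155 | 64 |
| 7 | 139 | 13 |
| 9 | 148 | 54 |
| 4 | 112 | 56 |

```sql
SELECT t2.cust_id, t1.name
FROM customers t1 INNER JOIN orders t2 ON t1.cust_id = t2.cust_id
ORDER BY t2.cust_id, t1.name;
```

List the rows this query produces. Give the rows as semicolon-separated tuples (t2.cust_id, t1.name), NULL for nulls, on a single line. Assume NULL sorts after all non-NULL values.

INNER JOIN keeps only pairs where the ON condition holds.
Matching on t1.cust_id = t2.cust_id. A NULL in a compared column never satisfies the condition.
Matched pairs: 10.

(1, Mona); (1, Quinn); (1, NULL); (4, Ivan); (4, Ivan); (4, Ivan); (7, Nora); (7, Quinn); (9, Dave); (9, Dave)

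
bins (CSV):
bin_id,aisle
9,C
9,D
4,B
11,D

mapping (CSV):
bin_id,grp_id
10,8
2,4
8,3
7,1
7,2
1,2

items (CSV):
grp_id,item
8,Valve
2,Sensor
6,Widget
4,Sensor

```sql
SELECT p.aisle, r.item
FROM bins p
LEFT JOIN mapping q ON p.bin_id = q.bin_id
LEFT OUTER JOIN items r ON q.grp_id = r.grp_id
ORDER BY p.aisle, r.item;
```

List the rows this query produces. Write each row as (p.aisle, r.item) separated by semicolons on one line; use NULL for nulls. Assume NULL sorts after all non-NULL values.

Joins associate left-to-right: bins LEFT JOIN mapping on bin_id gives 4 intermediate row(s).
Then LEFT JOIN `items r` on grp_id: each of those 4 rows is kept; rows whose q.grp_id has no match in r get NULL for r's columns.

(B, NULL); (C, NULL); (D, NULL); (D, NULL)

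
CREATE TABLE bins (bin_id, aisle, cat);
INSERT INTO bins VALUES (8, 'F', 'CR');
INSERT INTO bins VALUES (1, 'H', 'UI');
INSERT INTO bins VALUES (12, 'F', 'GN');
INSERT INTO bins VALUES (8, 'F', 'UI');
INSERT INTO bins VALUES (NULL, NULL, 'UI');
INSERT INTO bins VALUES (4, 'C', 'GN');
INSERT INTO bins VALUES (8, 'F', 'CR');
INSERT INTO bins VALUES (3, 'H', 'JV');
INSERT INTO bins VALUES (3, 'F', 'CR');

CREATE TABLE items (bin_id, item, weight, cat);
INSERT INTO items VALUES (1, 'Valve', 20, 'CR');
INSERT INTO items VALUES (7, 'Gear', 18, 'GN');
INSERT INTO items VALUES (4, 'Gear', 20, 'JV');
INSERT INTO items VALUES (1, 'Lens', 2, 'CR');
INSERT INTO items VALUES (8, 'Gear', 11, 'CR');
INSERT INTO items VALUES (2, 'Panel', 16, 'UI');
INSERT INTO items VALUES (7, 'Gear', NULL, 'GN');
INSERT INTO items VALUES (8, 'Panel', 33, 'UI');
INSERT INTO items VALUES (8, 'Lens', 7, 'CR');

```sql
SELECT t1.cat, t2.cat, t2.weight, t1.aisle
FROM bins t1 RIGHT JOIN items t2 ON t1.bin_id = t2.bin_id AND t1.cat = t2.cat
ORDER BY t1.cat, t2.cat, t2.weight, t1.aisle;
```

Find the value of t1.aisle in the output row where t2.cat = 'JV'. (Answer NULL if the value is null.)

RIGHT JOIN keeps every row from `items`; unmatched rows get NULL for `bins`'s columns.
Matching on t1.bin_id = t2.bin_id AND t1.cat = t2.cat. A NULL in a compared column never satisfies the condition.
Matched pairs: 5; unmatched t2 rows kept: 6.

NULL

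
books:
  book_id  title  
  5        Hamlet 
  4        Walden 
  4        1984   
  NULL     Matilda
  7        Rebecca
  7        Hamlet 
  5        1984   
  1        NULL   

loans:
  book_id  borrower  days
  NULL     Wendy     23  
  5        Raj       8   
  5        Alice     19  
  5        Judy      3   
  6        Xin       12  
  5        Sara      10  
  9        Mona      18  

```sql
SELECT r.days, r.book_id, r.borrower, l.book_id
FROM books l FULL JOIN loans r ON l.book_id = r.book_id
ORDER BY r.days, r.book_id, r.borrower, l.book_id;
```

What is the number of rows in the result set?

FULL OUTER JOIN keeps every row from both sides; unmatched rows get NULL for the other side's columns.
Matching on l.book_id = r.book_id. A NULL in a compared column never satisfies the condition.
Matched pairs: 8; unmatched l rows kept: 6; unmatched r rows kept: 3.
Total: 8 matched + 9 padded = 17 rows.

17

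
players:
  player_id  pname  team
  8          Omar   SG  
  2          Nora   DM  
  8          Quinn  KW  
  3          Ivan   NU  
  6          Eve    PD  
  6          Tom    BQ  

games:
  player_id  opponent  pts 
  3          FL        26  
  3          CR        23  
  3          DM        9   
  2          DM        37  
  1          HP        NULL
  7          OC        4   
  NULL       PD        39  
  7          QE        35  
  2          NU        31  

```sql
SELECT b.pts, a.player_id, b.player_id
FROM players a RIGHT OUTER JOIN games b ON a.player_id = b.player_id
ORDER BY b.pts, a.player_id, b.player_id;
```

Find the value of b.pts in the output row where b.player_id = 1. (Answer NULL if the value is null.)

NULL

RIGHT JOIN keeps every row from `games`; unmatched rows get NULL for `players`'s columns.
Matching on a.player_id = b.player_id. A NULL in a compared column never satisfies the condition.
- a[0] player_id=8 → no match.
- a[1] player_id=2 → 2 match(es) in b → 2 row(s).
- a[2] player_id=8 → no match.
- a[3] player_id=3 → 3 match(es) in b → 3 row(s).
- a[4] player_id=6 → no match.
- a[5] player_id=6 → no match.
- 4 row(s) from b found no a partner → padded with NULL.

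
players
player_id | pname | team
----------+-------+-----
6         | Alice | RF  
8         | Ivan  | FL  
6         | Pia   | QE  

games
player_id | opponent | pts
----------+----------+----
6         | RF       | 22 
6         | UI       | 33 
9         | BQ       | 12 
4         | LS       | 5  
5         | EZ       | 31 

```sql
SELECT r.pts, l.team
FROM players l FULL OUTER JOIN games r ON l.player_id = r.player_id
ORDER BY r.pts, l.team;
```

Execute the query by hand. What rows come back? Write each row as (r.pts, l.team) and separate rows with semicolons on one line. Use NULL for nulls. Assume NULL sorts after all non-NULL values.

FULL OUTER JOIN keeps every row from both sides; unmatched rows get NULL for the other side's columns.
Matching on l.player_id = r.player_id.
Matched pairs: 4; unmatched l rows kept: 1; unmatched r rows kept: 3.

(5, NULL); (12, NULL); (22, QE); (22, RF); (31, NULL); (33, QE); (33, RF); (NULL, FL)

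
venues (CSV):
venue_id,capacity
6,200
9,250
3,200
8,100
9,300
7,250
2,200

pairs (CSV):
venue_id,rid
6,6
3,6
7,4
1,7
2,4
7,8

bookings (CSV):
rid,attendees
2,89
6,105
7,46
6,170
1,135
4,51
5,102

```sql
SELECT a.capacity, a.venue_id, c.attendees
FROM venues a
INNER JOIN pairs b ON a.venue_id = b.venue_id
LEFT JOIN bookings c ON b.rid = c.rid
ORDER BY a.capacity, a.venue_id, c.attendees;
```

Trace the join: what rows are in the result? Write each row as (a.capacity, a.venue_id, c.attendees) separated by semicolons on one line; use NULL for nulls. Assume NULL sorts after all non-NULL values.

Step 1 — a INNER JOIN b on venue_id → 5 row(s).
Then LEFT JOIN `bookings c` on rid: each of those 5 rows is kept; rows whose b.rid has no match in c get NULL for c's columns.

(200, 2, 51); (200, 3, 105); (200, 3, 170); (200, 6, 105); (200, 6, 170); (250, 7, 51); (250, 7, NULL)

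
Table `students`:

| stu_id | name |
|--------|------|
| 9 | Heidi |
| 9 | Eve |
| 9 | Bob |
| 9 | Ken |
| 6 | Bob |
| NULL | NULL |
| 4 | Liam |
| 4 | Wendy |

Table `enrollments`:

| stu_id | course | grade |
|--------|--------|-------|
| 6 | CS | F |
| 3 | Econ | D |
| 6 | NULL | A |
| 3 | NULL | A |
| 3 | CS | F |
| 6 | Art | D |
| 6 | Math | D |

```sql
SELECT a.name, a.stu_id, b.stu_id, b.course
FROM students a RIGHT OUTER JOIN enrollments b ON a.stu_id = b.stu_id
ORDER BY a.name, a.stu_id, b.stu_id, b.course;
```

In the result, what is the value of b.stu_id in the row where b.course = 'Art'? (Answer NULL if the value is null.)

6

RIGHT JOIN keeps every row from `enrollments`; unmatched rows get NULL for `students`'s columns.
Matching on a.stu_id = b.stu_id. A NULL in a compared column never satisfies the condition.
- a row (stu_id=9): no match.
- a row (stu_id=9): no match.
- a row (stu_id=9): no match.
- a row (stu_id=9): no match.
- a row (stu_id=6): matches 4 b row(s) → 4 output row(s).
- a row (stu_id=NULL): no match.
- a row (stu_id=4): no match.
- a row (stu_id=4): no match.
- 3 row(s) from b found no a partner → padded with NULL.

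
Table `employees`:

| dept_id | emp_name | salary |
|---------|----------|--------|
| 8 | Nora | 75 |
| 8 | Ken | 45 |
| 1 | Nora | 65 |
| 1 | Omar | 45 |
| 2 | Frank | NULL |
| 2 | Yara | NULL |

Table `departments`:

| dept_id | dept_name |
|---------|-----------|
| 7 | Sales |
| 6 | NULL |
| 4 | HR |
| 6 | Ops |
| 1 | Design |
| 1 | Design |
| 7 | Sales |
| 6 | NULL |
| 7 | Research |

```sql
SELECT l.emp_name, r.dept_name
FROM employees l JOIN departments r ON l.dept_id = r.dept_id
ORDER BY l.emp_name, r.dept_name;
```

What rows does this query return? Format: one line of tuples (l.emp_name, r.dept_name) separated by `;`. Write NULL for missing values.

(Nora, Design); (Nora, Design); (Omar, Design); (Omar, Design)

INNER JOIN keeps only pairs where the ON condition holds.
Matching on l.dept_id = r.dept_id.
- dept_id=8: no matching r row, dropped.
- dept_id=8: no matching r row, dropped.
- dept_id=1: 2 matching r row(s), so 2 row(s) emitted.
- dept_id=1: 2 matching r row(s), so 2 row(s) emitted.
- dept_id=2: no matching r row, dropped.
- dept_id=2: no matching r row, dropped.
After projecting and ordering:
l.emp_name | r.dept_name
Nora | Design
Nora | Design
Omar | Design
Omar | Design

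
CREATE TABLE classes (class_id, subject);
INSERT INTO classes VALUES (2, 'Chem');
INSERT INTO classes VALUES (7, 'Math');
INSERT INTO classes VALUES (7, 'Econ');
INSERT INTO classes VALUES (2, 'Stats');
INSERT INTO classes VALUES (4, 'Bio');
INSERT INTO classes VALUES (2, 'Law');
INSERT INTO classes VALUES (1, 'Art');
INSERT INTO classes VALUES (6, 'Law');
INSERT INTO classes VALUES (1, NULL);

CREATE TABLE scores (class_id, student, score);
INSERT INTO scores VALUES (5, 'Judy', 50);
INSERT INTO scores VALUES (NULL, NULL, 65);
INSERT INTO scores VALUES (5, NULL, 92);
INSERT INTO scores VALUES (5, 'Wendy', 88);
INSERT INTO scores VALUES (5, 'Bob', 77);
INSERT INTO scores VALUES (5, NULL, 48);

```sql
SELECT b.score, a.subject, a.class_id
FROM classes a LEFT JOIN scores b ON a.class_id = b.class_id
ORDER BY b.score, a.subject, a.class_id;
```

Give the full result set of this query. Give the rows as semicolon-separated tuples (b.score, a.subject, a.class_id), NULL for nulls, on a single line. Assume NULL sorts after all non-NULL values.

(NULL, Art, 1); (NULL, Bio, 4); (NULL, Chem, 2); (NULL, Econ, 7); (NULL, Law, 2); (NULL, Law, 6); (NULL, Math, 7); (NULL, Stats, 2); (NULL, NULL, 1)

LEFT JOIN keeps every row from `classes`; unmatched rows get NULL for `scores`'s columns.
Matching on a.class_id = b.class_id. A NULL in a compared column never satisfies the condition.
- a row (class_id=2): no match → kept, b columns NULL.
- a row (class_id=7): no match → kept, b columns NULL.
- a row (class_id=7): no match → kept, b columns NULL.
- a row (class_id=2): no match → kept, b columns NULL.
- a row (class_id=4): no match → kept, b columns NULL.
- a row (class_id=2): no match → kept, b columns NULL.
- a row (class_id=1): no match → kept, b columns NULL.
- a row (class_id=6): no match → kept, b columns NULL.
- a row (class_id=1): no match → kept, b columns NULL.
After projecting and ordering:
b.score | a.subject | a.class_id
NULL | Art | 1
NULL | Bio | 4
NULL | Chem | 2
NULL | Econ | 7
NULL | Law | 2
NULL | Law | 6
NULL | Math | 7
NULL | Stats | 2
NULL | NULL | 1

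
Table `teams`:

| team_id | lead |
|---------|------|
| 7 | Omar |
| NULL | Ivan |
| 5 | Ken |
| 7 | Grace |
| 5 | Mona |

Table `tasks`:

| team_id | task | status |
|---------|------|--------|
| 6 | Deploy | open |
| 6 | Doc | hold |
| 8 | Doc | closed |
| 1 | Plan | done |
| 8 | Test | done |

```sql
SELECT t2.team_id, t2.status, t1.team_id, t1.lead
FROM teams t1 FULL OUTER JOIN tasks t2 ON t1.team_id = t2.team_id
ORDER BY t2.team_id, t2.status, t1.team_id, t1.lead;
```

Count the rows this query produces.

10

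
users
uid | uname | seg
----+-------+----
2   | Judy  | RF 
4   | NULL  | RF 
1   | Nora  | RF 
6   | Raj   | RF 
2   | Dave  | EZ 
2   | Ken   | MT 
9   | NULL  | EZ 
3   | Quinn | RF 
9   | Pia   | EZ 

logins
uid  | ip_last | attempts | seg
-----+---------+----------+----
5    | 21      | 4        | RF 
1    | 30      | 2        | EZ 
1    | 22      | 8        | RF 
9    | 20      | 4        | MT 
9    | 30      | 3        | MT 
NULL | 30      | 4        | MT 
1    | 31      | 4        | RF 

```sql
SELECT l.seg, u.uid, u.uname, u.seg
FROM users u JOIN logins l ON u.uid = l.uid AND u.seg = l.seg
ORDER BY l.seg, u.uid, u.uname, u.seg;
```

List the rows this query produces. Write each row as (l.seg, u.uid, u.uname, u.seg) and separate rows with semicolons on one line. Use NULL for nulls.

INNER JOIN keeps only pairs where the ON condition holds.
Matching on u.uid = l.uid AND u.seg = l.seg. A NULL in a compared column never satisfies the condition.
- uid=2, seg=RF: no matching l row, dropped.
- uid=4, seg=RF: no matching l row, dropped.
- uid=1, seg=RF: 2 matching l row(s), so 2 row(s) emitted.
- uid=6, seg=RF: no matching l row, dropped.
- uid=2, seg=EZ: no matching l row, dropped.
- uid=2, seg=MT: no matching l row, dropped.
- uid=9, seg=EZ: no matching l row, dropped.
- uid=3, seg=RF: no matching l row, dropped.
- uid=9, seg=EZ: no matching l row, dropped.
After projecting and ordering:
l.seg | u.uid | u.uname | u.seg
RF | 1 | Nora | RF
RF | 1 | Nora | RF

(RF, 1, Nora, RF); (RF, 1, Nora, RF)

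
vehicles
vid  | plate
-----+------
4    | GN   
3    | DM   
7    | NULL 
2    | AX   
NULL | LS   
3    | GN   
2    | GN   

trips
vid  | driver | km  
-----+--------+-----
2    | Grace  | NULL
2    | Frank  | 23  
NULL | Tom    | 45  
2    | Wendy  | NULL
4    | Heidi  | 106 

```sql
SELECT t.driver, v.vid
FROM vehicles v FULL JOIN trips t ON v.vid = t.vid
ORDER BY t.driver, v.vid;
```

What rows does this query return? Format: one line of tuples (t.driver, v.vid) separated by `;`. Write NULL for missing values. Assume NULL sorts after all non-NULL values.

FULL OUTER JOIN keeps every row from both sides; unmatched rows get NULL for the other side's columns.
Matching on v.vid = t.vid. A NULL in a compared column never satisfies the condition.
- v (vid=4) pairs with 1 row(s) of t.
- v (vid=3) has no partner → padded with NULL.
- v (vid=7) has no partner → padded with NULL.
- v (vid=2) pairs with 3 row(s) of t.
- v (vid=NULL) has no partner → padded with NULL.
- v (vid=3) has no partner → padded with NULL.
- v (vid=2) pairs with 3 row(s) of t.
- 1 row(s) from t found no v partner → padded with NULL.

(Frank, 2); (Frank, 2); (Grace, 2); (Grace, 2); (Heidi, 4); (Tom, NULL); (Wendy, 2); (Wendy, 2); (NULL, 3); (NULL, 3); (NULL, 7); (NULL, NULL)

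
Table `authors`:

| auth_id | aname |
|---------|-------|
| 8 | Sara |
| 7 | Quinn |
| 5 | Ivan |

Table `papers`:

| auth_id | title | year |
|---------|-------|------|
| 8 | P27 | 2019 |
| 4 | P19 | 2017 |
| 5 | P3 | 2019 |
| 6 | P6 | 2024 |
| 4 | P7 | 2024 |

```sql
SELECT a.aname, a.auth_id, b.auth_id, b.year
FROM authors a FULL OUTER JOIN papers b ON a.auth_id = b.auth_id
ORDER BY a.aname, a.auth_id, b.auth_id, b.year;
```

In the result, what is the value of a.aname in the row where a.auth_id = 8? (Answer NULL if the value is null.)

Sara

FULL OUTER JOIN keeps every row from both sides; unmatched rows get NULL for the other side's columns.
Matching on a.auth_id = b.auth_id.
Matched pairs: 2; unmatched a rows kept: 1; unmatched b rows kept: 3.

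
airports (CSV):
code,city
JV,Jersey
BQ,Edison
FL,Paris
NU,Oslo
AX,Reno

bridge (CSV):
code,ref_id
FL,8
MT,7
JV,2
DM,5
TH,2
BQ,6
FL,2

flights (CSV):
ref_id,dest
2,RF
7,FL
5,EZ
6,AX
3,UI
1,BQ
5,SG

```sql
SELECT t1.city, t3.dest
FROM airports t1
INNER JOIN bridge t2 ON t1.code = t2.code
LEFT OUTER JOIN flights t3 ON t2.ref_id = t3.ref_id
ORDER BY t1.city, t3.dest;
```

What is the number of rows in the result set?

4

Step 1 — t1 INNER JOIN t2 on code → 4 row(s).
Then LEFT JOIN `flights t3` on ref_id: each of those 4 rows is kept; rows whose t2.ref_id has no match in t3 get NULL for t3's columns.
Result: 4 row(s).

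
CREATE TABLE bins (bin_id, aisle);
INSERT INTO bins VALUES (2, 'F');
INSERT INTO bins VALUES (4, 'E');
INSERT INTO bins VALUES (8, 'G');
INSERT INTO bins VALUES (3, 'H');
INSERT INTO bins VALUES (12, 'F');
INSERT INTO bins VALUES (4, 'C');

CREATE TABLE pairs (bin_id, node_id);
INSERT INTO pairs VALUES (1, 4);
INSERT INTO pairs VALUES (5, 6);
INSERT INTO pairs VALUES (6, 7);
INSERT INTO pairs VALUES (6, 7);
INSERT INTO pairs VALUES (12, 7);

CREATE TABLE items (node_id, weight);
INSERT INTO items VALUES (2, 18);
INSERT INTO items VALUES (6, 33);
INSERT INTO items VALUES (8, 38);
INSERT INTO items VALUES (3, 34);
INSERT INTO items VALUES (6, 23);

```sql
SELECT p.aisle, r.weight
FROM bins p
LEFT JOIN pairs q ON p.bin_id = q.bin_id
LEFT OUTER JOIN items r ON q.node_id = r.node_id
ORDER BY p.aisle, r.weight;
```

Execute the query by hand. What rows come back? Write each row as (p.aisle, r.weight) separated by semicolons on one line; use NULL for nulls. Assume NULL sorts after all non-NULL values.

Joins associate left-to-right: bins LEFT JOIN pairs on bin_id gives 6 intermediate row(s).
Then LEFT JOIN `items r` on node_id: each of those 6 rows is kept; rows whose q.node_id has no match in r get NULL for r's columns.

(C, NULL); (E, NULL); (F, NULL); (F, NULL); (G, NULL); (H, NULL)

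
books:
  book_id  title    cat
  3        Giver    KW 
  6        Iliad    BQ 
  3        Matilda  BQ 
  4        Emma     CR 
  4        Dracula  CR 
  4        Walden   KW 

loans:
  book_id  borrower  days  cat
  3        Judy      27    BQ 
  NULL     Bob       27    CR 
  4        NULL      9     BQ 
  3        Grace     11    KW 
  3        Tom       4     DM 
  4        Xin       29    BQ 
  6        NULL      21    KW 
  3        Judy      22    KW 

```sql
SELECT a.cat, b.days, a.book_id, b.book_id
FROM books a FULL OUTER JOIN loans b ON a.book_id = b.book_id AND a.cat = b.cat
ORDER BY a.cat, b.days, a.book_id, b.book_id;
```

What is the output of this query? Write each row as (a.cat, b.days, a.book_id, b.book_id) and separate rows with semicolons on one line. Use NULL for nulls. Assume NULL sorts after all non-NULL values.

FULL OUTER JOIN keeps every row from both sides; unmatched rows get NULL for the other side's columns.
Matching on a.book_id = b.book_id AND a.cat = b.cat. A NULL in a compared column never satisfies the condition.
Matched pairs: 3; unmatched a rows kept: 4; unmatched b rows kept: 5.

(BQ, 27, 3, 3); (BQ, NULL, 6, NULL); (CR, NULL, 4, NULL); (CR, NULL, 4, NULL); (KW, 11, 3, 3); (KW, 22, 3, 3); (KW, NULL, 4, NULL); (NULL, 4, NULL, 3); (NULL, 9, NULL, 4); (NULL, 21, NULL, 6); (NULL, 27, NULL, NULL); (NULL, 29, NULL, 4)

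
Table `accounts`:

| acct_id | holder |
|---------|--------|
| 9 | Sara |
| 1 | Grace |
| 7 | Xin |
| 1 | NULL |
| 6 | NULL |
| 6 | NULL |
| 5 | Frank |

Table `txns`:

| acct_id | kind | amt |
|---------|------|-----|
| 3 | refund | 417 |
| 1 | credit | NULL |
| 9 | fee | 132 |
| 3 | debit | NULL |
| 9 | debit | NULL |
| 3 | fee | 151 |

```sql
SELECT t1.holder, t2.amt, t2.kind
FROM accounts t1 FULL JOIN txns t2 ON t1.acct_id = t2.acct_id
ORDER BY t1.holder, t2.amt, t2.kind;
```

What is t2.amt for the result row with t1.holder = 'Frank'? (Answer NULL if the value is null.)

NULL

FULL OUTER JOIN keeps every row from both sides; unmatched rows get NULL for the other side's columns.
Matching on t1.acct_id = t2.acct_id.
Matched pairs: 4; unmatched t1 rows kept: 4; unmatched t2 rows kept: 3.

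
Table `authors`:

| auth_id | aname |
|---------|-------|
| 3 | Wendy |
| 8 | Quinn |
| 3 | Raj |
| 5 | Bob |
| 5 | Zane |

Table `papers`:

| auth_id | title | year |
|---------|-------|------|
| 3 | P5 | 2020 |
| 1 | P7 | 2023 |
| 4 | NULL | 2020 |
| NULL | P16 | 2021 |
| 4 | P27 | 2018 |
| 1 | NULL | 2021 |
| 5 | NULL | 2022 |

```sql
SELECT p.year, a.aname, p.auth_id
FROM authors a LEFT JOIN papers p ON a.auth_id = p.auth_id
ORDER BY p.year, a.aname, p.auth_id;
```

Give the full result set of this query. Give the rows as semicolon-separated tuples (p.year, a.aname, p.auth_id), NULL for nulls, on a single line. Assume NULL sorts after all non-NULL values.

(2020, Raj, 3); (2020, Wendy, 3); (2022, Bob, 5); (2022, Zane, 5); (NULL, Quinn, NULL)

LEFT JOIN keeps every row from `authors`; unmatched rows get NULL for `papers`'s columns.
Matching on a.auth_id = p.auth_id. A NULL in a compared column never satisfies the condition.
- a[0] auth_id=3 → 1 match(es) in p → 1 row(s).
- a[1] auth_id=8 → no match; kept with NULLs on the p side.
- a[2] auth_id=3 → 1 match(es) in p → 1 row(s).
- a[3] auth_id=5 → 1 match(es) in p → 1 row(s).
- a[4] auth_id=5 → 1 match(es) in p → 1 row(s).
After projecting and ordering:
p.year | a.aname | p.auth_id
2020 | Raj | 3
2020 | Wendy | 3
2022 | Bob | 5
2022 | Zane | 5
NULL | Quinn | NULL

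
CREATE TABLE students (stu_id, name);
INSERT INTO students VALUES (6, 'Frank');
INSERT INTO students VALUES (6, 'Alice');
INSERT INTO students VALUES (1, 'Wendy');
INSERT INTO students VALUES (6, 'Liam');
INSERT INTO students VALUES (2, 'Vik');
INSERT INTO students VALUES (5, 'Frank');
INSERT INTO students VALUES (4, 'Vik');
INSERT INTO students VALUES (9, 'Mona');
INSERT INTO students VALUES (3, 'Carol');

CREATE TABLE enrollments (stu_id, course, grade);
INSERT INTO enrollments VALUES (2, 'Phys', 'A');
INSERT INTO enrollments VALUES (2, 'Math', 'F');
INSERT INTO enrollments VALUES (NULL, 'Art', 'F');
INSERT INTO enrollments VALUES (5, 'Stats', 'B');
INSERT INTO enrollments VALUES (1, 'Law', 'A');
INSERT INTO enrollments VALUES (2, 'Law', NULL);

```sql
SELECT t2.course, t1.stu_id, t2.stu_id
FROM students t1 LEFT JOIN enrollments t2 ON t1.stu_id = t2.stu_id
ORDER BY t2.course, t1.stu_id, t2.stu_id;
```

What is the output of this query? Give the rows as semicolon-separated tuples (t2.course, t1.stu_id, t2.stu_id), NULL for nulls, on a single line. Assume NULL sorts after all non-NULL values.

(Law, 1, 1); (Law, 2, 2); (Math, 2, 2); (Phys, 2, 2); (Stats, 5, 5); (NULL, 3, NULL); (NULL, 4, NULL); (NULL, 6, NULL); (NULL, 6, NULL); (NULL, 6, NULL); (NULL, 9, NULL)

LEFT JOIN keeps every row from `students`; unmatched rows get NULL for `enrollments`'s columns.
Matching on t1.stu_id = t2.stu_id. A NULL in a compared column never satisfies the condition.
- t1 (stu_id=6) has no partner → padded with NULL.
- t1 (stu_id=6) has no partner → padded with NULL.
- t1 (stu_id=1) pairs with 1 row(s) of t2.
- t1 (stu_id=6) has no partner → padded with NULL.
- t1 (stu_id=2) pairs with 3 row(s) of t2.
- t1 (stu_id=5) pairs with 1 row(s) of t2.
- t1 (stu_id=4) has no partner → padded with NULL.
- t1 (stu_id=9) has no partner → padded with NULL.
- t1 (stu_id=3) has no partner → padded with NULL.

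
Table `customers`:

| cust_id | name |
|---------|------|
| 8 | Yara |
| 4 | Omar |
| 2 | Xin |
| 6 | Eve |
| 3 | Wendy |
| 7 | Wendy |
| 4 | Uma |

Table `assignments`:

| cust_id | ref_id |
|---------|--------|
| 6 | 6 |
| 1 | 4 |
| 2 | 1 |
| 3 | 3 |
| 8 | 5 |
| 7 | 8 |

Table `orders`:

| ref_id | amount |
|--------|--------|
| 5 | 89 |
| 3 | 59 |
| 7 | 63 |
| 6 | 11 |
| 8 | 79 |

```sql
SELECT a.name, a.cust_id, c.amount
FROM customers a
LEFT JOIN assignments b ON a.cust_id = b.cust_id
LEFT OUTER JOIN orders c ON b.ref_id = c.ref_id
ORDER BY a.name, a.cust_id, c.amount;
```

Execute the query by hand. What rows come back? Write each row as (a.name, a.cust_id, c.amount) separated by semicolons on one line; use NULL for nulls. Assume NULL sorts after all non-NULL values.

(Eve, 6, 11); (Omar, 4, NULL); (Uma, 4, NULL); (Wendy, 3, 59); (Wendy, 7, 79); (Xin, 2, NULL); (Yara, 8, 89)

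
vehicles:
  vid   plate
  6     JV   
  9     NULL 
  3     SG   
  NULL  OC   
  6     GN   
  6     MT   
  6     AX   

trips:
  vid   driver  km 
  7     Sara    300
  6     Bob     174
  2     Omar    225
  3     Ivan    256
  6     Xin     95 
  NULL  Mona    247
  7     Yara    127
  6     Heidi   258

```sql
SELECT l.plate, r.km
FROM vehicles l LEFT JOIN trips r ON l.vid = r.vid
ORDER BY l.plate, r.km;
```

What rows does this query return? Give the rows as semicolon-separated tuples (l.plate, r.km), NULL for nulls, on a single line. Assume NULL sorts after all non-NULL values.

LEFT JOIN keeps every row from `vehicles`; unmatched rows get NULL for `trips`'s columns.
Matching on l.vid = r.vid. A NULL in a compared column never satisfies the condition.
Matched pairs: 13; unmatched l rows kept: 2.

(AX, 95); (AX, 174); (AX, 258); (GN, 95); (GN, 174); (GN, 258); (JV, 95); (JV, 174); (JV, 258); (MT, 95); (MT, 174); (MT, 258); (OC, NULL); (SG, 256); (NULL, NULL)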